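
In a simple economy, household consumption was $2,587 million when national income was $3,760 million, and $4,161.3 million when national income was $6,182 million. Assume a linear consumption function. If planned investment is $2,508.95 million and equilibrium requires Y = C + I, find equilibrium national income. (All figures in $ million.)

Y = 7577

MPC = (4161.3 − 2587)/(6182 − 3760) = 1574.3/2422 = 0.65
a = 2587 − 0.65(3760) = 143
Equilibrium: Y = 143 + 0.65Y + 2508.95
0.35Y = 2651.95, so Y = 2651.95/0.35 = 7577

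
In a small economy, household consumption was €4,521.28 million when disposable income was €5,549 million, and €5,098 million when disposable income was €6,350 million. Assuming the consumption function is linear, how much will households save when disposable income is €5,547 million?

S = 1027.16

MPC = (5098 − 4521.28)/(6350 − 5549) = 576.72/801 = 0.72
a = 4521.28 − 0.72(5549) = 4521.28 − 3995.28 = 526
C = 526 + 0.72(5547) = 4519.84
S = 5547 − 4519.84 = 1027.16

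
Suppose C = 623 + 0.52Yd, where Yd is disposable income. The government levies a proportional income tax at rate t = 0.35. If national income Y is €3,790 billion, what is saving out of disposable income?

Yd = (1 − 0.35)(3790) = 0.65(3790) = 2463.5
C = 623 + 0.52(2463.5) = 623 + 1281.02 = 1904.02
S = Yd − C = 2463.5 − 1904.02 = 559.48

S = 559.48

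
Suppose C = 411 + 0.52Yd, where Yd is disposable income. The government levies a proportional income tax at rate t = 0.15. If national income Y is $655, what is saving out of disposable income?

Yd = (1 − 0.15)(655) = 0.85(655) = 556.75
C = 411 + 0.52(556.75) = 411 + 289.51 = 700.51
S = Yd − C = 556.75 − 700.51 = -143.76

S = -143.76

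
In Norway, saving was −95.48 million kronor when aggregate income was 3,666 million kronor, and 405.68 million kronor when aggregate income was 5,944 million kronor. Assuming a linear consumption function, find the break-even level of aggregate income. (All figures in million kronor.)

Y = 4100

MPS = ΔS/ΔY = (405.68 − (-95.48))/(5944 − 3666) = 501.16/2278 = 0.22
MPC = 1 − MPS = 0.78
From S(3666) = -95.48: −a + 0.22(3666) = -95.48, so a = 806.52 − (-95.48) = 902
Break-even (S = 0): Y = a/MPS = 902/0.22 = 4100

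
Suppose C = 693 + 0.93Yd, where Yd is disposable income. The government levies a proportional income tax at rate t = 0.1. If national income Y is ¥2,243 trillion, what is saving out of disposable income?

Yd = (1 − 0.1)(2243) = 0.9(2243) = 2018.7
C = 693 + 0.93(2018.7) = 693 + 1877.391 = 2570.391
S = Yd − C = 2018.7 − 2570.391 = -551.691

S = -551.691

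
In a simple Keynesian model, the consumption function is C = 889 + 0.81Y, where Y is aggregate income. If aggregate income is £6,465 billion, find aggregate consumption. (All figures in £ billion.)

C = 6125.65

C = 889 + 0.81(6465) = 889 + 5236.65 = 6125.65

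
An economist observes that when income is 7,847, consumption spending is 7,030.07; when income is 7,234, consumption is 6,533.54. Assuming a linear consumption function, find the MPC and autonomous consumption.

MPC = ΔC/ΔY = (7030.07 − 6533.54)/(7847 − 7234) = 496.53/613 = 0.81
a = C − MPC·Y = 6533.54 − 0.81(7234) = 6533.54 − 5859.54 = 674

MPC = 0.81; a = 674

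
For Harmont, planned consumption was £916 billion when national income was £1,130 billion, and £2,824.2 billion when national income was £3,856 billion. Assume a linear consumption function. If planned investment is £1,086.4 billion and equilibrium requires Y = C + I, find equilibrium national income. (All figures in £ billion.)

Y = 4038

MPC = (2824.2 − 916)/(3856 − 1130) = 1908.2/2726 = 0.7
a = 916 − 0.7(1130) = 125
Equilibrium: Y = 125 + 0.7Y + 1086.4
0.3Y = 1211.4, so Y = 1211.4/0.3 = 4038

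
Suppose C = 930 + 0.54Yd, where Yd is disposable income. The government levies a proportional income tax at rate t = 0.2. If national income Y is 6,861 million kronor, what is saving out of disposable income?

S = 1594.848

Yd = (1 − 0.2)(6861) = 0.8(6861) = 5488.8
C = 930 + 0.54(5488.8) = 930 + 2963.952 = 3893.952
S = Yd − C = 5488.8 − 3893.952 = 1594.848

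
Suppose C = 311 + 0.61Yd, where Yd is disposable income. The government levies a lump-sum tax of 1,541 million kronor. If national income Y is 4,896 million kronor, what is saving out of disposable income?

S = 997.45

Yd = Y − T = 4896 − 1541 = 3355
C = 311 + 0.61(3355) = 311 + 2046.55 = 2357.55
S = Yd − C = 3355 − 2357.55 = 997.45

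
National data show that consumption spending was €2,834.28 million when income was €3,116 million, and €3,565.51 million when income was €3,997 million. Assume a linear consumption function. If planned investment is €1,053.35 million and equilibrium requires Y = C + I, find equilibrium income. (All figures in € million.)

MPC = (3565.51 − 2834.28)/(3997 − 3116) = 731.23/881 = 0.83
a = 2834.28 − 0.83(3116) = 248
Equilibrium: Y = 248 + 0.83Y + 1053.35
0.17Y = 1301.35, so Y = 1301.35/0.17 = 7655

Y = 7655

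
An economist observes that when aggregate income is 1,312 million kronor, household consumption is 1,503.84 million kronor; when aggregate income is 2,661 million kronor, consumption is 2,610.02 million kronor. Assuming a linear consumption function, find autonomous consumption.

a = 428

MPC = ΔC/ΔY = (2610.02 − 1503.84)/(2661 − 1312) = 1106.18/1349 = 0.82
a = C − MPC·Y = 1503.84 − 0.82(1312) = 1503.84 − 1075.84 = 428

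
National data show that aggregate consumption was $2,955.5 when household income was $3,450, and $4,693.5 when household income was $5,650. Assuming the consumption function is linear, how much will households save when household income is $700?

MPC = (4693.5 − 2955.5)/(5650 − 3450) = 1738/2200 = 0.79
a = 2955.5 − 0.79(3450) = 2955.5 − 2725.5 = 230
C = 230 + 0.79(700) = 783
S = 700 − 783 = -83

S = -83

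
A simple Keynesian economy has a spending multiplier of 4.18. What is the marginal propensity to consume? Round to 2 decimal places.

MPC = 0.76

k = 1/(1 − MPC), so 1 − MPC = 1/k = 1/4.18 = 0.2392
MPC = 1 − 0.2392 = 0.76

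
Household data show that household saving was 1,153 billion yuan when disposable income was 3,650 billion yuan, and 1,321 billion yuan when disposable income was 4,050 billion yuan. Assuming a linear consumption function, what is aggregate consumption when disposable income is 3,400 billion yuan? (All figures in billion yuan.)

MPS = ΔS/ΔY = (1321 − 1153)/(4050 − 3650) = 168/400 = 0.42
MPC = 1 − MPS = 0.58
Autonomous saving = 1153 − 0.42(3650) = -380, so a = 380
C = 380 + 0.58(3400) = 380 + 1972 = 2352

C = 2352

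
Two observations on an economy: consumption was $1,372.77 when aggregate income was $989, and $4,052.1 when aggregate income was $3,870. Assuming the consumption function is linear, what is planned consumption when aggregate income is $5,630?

C = 5688.9

MPC = (4052.1 − 1372.77)/(3870 − 989) = 2679.33/2881 = 0.93
a = 1372.77 − 0.93(989) = 1372.77 − 919.77 = 453
C = 453 + 0.93(5630) = 453 + 5235.9 = 5688.9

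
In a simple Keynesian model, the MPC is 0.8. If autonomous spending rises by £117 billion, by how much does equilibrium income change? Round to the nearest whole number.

ΔY ≈ 585

The multiplier is 1/(1 − MPC) = 1/0.2.
ΔY = 117/0.2 = 585.00 ≈ 585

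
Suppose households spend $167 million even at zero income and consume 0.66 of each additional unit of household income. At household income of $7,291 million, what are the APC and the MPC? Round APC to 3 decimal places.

APC = 0.683; MPC = 0.66

MPC = 0.66 (the slope of the consumption function)
C = 167 + 0.66(7291) = 4979.06, so APC = 4979.06/7291 = 0.683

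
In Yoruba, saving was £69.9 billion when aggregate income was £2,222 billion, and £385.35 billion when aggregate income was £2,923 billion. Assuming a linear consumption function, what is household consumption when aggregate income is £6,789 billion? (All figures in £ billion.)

MPS = ΔS/ΔY = (385.35 − 69.9)/(2923 − 2222) = 315.45/701 = 0.45
MPC = 1 − MPS = 0.55
Autonomous saving = 69.9 − 0.45(2222) = -930, so a = 930
C = 930 + 0.55(6789) = 930 + 3733.95 = 4663.95

C = 4663.95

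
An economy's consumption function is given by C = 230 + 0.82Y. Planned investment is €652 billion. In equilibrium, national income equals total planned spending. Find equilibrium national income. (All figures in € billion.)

Y = C + I = 230 + 0.82Y + 652
Y − 0.82Y = 882
0.18Y = 882, so Y = 882/0.18 = 4900

Y = 4900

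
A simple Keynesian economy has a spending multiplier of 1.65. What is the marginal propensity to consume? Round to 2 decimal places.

MPC = 0.39

k = 1/(1 − MPC), so 1 − MPC = 1/k = 1/1.65 = 0.6061
MPC = 1 − 0.6061 = 0.39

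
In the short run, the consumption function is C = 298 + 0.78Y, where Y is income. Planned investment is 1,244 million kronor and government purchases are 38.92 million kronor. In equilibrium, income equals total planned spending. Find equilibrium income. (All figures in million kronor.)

Y = C + I + G = 298 + 0.78Y + 1244 + 38.92
Y − 0.78Y = 1580.92
0.22Y = 1580.92, so Y = 1580.92/0.22 = 7186

Y = 7186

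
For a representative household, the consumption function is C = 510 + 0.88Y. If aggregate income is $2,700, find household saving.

S = -186

C = 510 + 0.88(2700) = 510 + 2376 = 2886
S = Y − C = 2700 − 2886 = -186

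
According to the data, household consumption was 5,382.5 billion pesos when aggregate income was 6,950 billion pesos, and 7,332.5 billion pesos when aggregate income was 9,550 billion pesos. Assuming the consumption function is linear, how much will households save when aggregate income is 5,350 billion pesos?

MPC = (7332.5 − 5382.5)/(9550 − 6950) = 1950/2600 = 0.75
a = 5382.5 − 0.75(6950) = 5382.5 − 5212.5 = 170
C = 170 + 0.75(5350) = 4182.5
S = 5350 − 4182.5 = 1167.5

S = 1167.5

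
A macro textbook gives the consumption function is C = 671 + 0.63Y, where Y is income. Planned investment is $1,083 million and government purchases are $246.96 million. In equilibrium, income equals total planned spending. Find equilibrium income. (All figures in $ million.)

Y = C + I + G = 671 + 0.63Y + 1083 + 246.96
Y − 0.63Y = 2000.96
0.37Y = 2000.96, so Y = 2000.96/0.37 = 5408

Y = 5408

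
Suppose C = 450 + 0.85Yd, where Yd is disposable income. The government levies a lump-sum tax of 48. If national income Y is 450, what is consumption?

Yd = Y − T = 450 − 48 = 402
C = 450 + 0.85(402) = 450 + 341.7 = 791.7

C = 791.7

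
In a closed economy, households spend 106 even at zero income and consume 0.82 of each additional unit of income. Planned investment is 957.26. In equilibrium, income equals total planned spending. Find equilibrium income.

Y = C + I = 106 + 0.82Y + 957.26
Y − 0.82Y = 1063.26
0.18Y = 1063.26, so Y = 1063.26/0.18 = 5907

Y = 5907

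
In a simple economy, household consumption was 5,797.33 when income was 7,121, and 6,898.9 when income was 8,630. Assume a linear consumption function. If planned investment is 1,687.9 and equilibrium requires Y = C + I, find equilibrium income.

MPC = (6898.9 − 5797.33)/(8630 − 7121) = 1101.57/1509 = 0.73
a = 5797.33 − 0.73(7121) = 599
Equilibrium: Y = 599 + 0.73Y + 1687.9
0.27Y = 2286.9, so Y = 2286.9/0.27 = 8470

Y = 8470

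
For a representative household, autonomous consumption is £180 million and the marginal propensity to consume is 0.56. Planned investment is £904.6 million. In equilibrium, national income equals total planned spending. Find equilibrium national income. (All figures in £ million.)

Y = 2465

Y = C + I = 180 + 0.56Y + 904.6
Y − 0.56Y = 1084.6
0.44Y = 1084.6, so Y = 1084.6/0.44 = 2465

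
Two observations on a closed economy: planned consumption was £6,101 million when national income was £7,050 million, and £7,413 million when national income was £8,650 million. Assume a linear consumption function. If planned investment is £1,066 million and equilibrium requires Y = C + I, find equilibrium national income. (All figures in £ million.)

MPC = (7413 − 6101)/(8650 − 7050) = 1312/1600 = 0.82
a = 6101 − 0.82(7050) = 320
Equilibrium: Y = 320 + 0.82Y + 1066
0.18Y = 1386, so Y = 1386/0.18 = 7700

Y = 7700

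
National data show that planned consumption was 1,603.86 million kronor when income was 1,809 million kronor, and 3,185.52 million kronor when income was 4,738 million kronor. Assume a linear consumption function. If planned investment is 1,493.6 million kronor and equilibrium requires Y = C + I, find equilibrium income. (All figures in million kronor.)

MPC = (3185.52 − 1603.86)/(4738 − 1809) = 1581.66/2929 = 0.54
a = 1603.86 − 0.54(1809) = 627
Equilibrium: Y = 627 + 0.54Y + 1493.6
0.46Y = 2120.6, so Y = 2120.6/0.46 = 4610

Y = 4610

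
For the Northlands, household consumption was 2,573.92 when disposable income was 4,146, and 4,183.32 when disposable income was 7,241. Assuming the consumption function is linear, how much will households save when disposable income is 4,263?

MPC = (4183.32 − 2573.92)/(7241 − 4146) = 1609.4/3095 = 0.52
a = 2573.92 − 0.52(4146) = 2573.92 − 2155.92 = 418
C = 418 + 0.52(4263) = 2634.76
S = 4263 − 2634.76 = 1628.24

S = 1628.24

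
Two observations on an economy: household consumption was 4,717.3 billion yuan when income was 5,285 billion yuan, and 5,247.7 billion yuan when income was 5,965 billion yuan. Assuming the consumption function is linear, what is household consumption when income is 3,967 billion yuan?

C = 3689.26

MPC = (5247.7 − 4717.3)/(5965 − 5285) = 530.4/680 = 0.78
a = 4717.3 − 0.78(5285) = 4717.3 − 4122.3 = 595
C = 595 + 0.78(3967) = 595 + 3094.26 = 3689.26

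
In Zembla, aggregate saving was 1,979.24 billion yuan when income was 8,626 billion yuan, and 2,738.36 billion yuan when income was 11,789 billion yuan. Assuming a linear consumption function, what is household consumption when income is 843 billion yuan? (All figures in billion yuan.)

MPS = ΔS/ΔY = (2738.36 − 1979.24)/(11789 − 8626) = 759.12/3163 = 0.24
MPC = 1 − MPS = 0.76
Autonomous saving = 1979.24 − 0.24(8626) = -91, so a = 91
C = 91 + 0.76(843) = 91 + 640.68 = 731.68

C = 731.68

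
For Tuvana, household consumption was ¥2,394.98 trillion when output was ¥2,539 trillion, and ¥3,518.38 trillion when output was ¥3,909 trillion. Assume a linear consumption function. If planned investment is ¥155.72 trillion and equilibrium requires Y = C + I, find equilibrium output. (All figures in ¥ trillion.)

MPC = (3518.38 − 2394.98)/(3909 − 2539) = 1123.4/1370 = 0.82
a = 2394.98 − 0.82(2539) = 313
Equilibrium: Y = 313 + 0.82Y + 155.72
0.18Y = 468.72, so Y = 468.72/0.18 = 2604

Y = 2604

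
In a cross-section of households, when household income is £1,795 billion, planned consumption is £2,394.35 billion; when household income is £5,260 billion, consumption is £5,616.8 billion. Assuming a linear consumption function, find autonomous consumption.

MPC = ΔC/ΔY = (5616.8 − 2394.35)/(5260 − 1795) = 3222.45/3465 = 0.93
a = C − MPC·Y = 2394.35 − 0.93(1795) = 2394.35 − 1669.35 = 725

a = 725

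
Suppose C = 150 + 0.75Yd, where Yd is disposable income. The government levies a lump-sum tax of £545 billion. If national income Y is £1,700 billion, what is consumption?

C = 1016.25

Yd = Y − T = 1700 − 545 = 1155
C = 150 + 0.75(1155) = 150 + 866.25 = 1016.25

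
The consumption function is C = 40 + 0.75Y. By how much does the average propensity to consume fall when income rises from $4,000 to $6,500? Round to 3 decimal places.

ΔAPC = 0.004

At Y = 4000: C = 40 + 0.75(4000) = 3040, APC = 3040/4000 = 0.7600
At Y = 6500: C = 4915, APC = 4915/6500 = 0.7562
Fall in APC = 0.7600 − 0.7562 = 0.0038 ≈ 0.004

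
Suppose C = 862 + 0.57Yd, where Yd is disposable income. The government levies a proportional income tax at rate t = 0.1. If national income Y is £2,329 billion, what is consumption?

Yd = (1 − 0.1)(2329) = 0.9(2329) = 2096.1
C = 862 + 0.57(2096.1) = 862 + 1194.777 = 2056.777

C = 2056.777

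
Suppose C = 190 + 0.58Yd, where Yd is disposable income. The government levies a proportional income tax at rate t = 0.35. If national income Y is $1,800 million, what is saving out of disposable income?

Yd = (1 − 0.35)(1800) = 0.65(1800) = 1170
C = 190 + 0.58(1170) = 190 + 678.6 = 868.6
S = Yd − C = 1170 − 868.6 = 301.4

S = 301.4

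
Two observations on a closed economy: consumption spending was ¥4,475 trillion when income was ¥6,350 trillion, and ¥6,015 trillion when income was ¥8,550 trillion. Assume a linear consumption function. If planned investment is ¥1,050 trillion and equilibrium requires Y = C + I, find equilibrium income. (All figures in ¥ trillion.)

Y = 3600

MPC = (6015 − 4475)/(8550 − 6350) = 1540/2200 = 0.7
a = 4475 − 0.7(6350) = 30
Equilibrium: Y = 30 + 0.7Y + 1050
0.3Y = 1080, so Y = 1080/0.3 = 3600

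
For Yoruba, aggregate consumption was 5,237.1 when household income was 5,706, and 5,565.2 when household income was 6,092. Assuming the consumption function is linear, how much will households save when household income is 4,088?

MPC = (5565.2 − 5237.1)/(6092 − 5706) = 328.1/386 = 0.85
a = 5237.1 − 0.85(5706) = 5237.1 − 4850.1 = 387
C = 387 + 0.85(4088) = 3861.8
S = 4088 − 3861.8 = 226.2

S = 226.2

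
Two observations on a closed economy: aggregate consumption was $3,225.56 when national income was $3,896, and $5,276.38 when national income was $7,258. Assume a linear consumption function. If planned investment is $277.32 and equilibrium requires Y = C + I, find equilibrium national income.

Y = 2888

MPC = (5276.38 − 3225.56)/(7258 − 3896) = 2050.82/3362 = 0.61
a = 3225.56 − 0.61(3896) = 849
Equilibrium: Y = 849 + 0.61Y + 277.32
0.39Y = 1126.32, so Y = 1126.32/0.39 = 2888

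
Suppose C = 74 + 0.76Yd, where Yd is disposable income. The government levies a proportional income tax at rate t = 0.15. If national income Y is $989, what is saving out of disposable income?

S = 127.756

Yd = (1 − 0.15)(989) = 0.85(989) = 840.65
C = 74 + 0.76(840.65) = 74 + 638.894 = 712.894
S = Yd − C = 840.65 − 712.894 = 127.756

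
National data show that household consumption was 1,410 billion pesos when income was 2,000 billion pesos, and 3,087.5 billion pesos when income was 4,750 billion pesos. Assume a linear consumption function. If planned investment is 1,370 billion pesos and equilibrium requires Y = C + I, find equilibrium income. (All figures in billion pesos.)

Y = 4000

MPC = (3087.5 − 1410)/(4750 − 2000) = 1677.5/2750 = 0.61
a = 1410 − 0.61(2000) = 190
Equilibrium: Y = 190 + 0.61Y + 1370
0.39Y = 1560, so Y = 1560/0.39 = 4000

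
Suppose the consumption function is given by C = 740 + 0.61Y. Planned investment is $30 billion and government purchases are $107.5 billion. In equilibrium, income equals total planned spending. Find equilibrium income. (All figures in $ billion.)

Y = C + I + G = 740 + 0.61Y + 30 + 107.5
Y − 0.61Y = 877.5
0.39Y = 877.5, so Y = 877.5/0.39 = 2250

Y = 2250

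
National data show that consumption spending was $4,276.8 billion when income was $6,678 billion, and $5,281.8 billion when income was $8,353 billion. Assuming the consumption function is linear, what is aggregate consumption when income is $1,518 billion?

C = 1180.8

MPC = (5281.8 − 4276.8)/(8353 − 6678) = 1005/1675 = 0.6
a = 4276.8 − 0.6(6678) = 4276.8 − 4006.8 = 270
C = 270 + 0.6(1518) = 270 + 910.8 = 1180.8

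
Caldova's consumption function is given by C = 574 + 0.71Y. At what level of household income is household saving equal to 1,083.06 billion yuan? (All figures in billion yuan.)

S = Y − C = -574 + 0.29Y
-574 + 0.29Y = 1083.06, so 0.29Y = 1657.06 and Y = 5714

Y = 5714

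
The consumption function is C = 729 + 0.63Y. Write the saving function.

S = Y − C = Y − (729 + 0.63Y) = -729 + (1 − 0.63)Y

S = -729 + 0.37Y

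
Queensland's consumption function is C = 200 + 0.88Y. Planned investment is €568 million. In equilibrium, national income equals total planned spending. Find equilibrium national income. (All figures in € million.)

Y = 6400

Y = C + I = 200 + 0.88Y + 568
Y − 0.88Y = 768
0.12Y = 768, so Y = 768/0.12 = 6400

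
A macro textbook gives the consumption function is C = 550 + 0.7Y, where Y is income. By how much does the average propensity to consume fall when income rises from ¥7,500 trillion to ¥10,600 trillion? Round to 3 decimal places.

ΔAPC = 0.021

At Y = 7500: C = 550 + 0.7(7500) = 5800, APC = 5800/7500 = 0.7733
At Y = 10600: C = 7970, APC = 7970/10600 = 0.7519
Fall in APC = 0.7733 − 0.7519 = 0.0214 ≈ 0.021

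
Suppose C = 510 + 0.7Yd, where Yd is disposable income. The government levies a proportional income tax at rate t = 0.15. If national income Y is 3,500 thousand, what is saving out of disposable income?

S = 382.5

Yd = (1 − 0.15)(3500) = 0.85(3500) = 2975
C = 510 + 0.7(2975) = 510 + 2082.5 = 2592.5
S = Yd − C = 2975 − 2592.5 = 382.5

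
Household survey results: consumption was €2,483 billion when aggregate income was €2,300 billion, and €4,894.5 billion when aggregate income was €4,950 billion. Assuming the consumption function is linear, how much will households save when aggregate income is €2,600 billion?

MPC = (4894.5 − 2483)/(4950 − 2300) = 2411.5/2650 = 0.91
a = 2483 − 0.91(2300) = 2483 − 2093 = 390
C = 390 + 0.91(2600) = 2756
S = 2600 − 2756 = -156

S = -156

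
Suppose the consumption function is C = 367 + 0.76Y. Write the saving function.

S = -367 + 0.24Y

S = Y − C = Y − (367 + 0.76Y) = -367 + (1 − 0.76)Y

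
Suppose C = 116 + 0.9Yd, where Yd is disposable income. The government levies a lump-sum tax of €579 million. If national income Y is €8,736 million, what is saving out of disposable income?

Yd = Y − T = 8736 − 579 = 8157
C = 116 + 0.9(8157) = 116 + 7341.3 = 7457.3
S = Yd − C = 8157 − 7457.3 = 699.7

S = 699.7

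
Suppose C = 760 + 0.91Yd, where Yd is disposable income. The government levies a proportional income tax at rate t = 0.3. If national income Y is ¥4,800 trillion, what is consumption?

C = 3817.6

Yd = (1 − 0.3)(4800) = 0.7(4800) = 3360
C = 760 + 0.91(3360) = 760 + 3057.6 = 3817.6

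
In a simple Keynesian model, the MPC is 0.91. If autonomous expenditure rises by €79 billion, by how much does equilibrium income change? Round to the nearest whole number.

ΔY ≈ 878

The multiplier is 1/(1 − MPC) = 1/0.09.
ΔY = 79/0.09 = 877.78 ≈ 878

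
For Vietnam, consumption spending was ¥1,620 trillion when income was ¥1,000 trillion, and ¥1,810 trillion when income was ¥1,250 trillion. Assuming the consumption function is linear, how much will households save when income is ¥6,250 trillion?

MPC = (1810 − 1620)/(1250 − 1000) = 190/250 = 0.76
a = 1620 − 0.76(1000) = 1620 − 760 = 860
C = 860 + 0.76(6250) = 5610
S = 6250 − 5610 = 640

S = 640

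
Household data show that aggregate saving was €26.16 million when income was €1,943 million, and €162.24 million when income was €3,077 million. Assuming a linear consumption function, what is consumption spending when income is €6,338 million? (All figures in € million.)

C = 5784.44

MPS = ΔS/ΔY = (162.24 − 26.16)/(3077 − 1943) = 136.08/1134 = 0.12
MPC = 1 − MPS = 0.88
Autonomous saving = 26.16 − 0.12(1943) = -207, so a = 207
C = 207 + 0.88(6338) = 207 + 5577.44 = 5784.44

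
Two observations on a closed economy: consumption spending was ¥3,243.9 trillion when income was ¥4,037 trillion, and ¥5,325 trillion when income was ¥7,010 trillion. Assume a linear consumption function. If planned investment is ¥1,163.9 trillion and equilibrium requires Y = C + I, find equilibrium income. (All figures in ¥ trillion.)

MPC = (5325 − 3243.9)/(7010 − 4037) = 2081.1/2973 = 0.7
a = 3243.9 − 0.7(4037) = 418
Equilibrium: Y = 418 + 0.7Y + 1163.9
0.3Y = 1581.9, so Y = 1581.9/0.3 = 5273

Y = 5273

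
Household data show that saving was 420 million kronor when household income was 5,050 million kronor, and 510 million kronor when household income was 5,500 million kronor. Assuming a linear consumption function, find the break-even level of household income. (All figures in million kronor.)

MPS = ΔS/ΔY = (510 − 420)/(5500 − 5050) = 90/450 = 0.2
MPC = 1 − MPS = 0.8
From S(5050) = 420: −a + 0.2(5050) = 420, so a = 1010 − 420 = 590
Break-even (S = 0): Y = a/MPS = 590/0.2 = 2950

Y = 2950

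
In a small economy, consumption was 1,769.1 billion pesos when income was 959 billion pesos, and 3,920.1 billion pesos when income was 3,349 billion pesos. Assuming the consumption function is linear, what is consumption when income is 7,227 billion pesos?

MPC = (3920.1 − 1769.1)/(3349 − 959) = 2151/2390 = 0.9
a = 1769.1 − 0.9(959) = 1769.1 − 863.1 = 906
C = 906 + 0.9(7227) = 906 + 6504.3 = 7410.3

C = 7410.3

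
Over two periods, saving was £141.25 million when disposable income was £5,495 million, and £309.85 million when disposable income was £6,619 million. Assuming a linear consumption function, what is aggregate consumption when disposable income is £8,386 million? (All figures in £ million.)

C = 7811.1

MPS = ΔS/ΔY = (309.85 − 141.25)/(6619 − 5495) = 168.6/1124 = 0.15
MPC = 1 − MPS = 0.85
Autonomous saving = 141.25 − 0.15(5495) = -683, so a = 683
C = 683 + 0.85(8386) = 683 + 7128.1 = 7811.1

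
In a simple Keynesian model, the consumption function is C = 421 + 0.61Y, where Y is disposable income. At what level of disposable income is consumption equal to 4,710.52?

Y = 7032

421 + 0.61Y = 4710.52
0.61Y = 4289.52, so Y = 4289.52/0.61 = 7032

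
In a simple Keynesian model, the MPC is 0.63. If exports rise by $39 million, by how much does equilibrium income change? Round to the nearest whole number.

The multiplier is 1/(1 − MPC) = 1/0.37.
ΔY = 39/0.37 = 105.41 ≈ 105

ΔY ≈ 105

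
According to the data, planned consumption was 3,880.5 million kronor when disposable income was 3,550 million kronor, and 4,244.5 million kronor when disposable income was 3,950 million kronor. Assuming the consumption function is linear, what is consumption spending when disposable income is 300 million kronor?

C = 923

MPC = (4244.5 − 3880.5)/(3950 − 3550) = 364/400 = 0.91
a = 3880.5 − 0.91(3550) = 3880.5 − 3230.5 = 650
C = 650 + 0.91(300) = 650 + 273 = 923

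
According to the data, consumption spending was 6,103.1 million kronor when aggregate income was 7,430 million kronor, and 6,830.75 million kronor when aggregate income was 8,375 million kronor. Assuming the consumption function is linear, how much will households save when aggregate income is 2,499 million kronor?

MPC = (6830.75 − 6103.1)/(8375 − 7430) = 727.65/945 = 0.77
a = 6103.1 − 0.77(7430) = 6103.1 − 5721.1 = 382
C = 382 + 0.77(2499) = 2306.23
S = 2499 − 2306.23 = 192.77

S = 192.77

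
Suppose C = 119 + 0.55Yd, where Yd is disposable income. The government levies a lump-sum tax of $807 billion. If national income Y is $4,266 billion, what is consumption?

C = 2021.45

Yd = Y − T = 4266 − 807 = 3459
C = 119 + 0.55(3459) = 119 + 1902.45 = 2021.45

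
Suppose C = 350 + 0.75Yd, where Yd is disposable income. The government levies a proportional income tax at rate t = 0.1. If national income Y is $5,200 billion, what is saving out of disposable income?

S = 820

Yd = (1 − 0.1)(5200) = 0.9(5200) = 4680
C = 350 + 0.75(4680) = 350 + 3510 = 3860
S = Yd − C = 4680 − 3860 = 820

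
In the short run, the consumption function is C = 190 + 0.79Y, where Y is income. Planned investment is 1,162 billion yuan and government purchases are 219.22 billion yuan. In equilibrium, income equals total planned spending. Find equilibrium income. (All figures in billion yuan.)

Y = C + I + G = 190 + 0.79Y + 1162 + 219.22
Y − 0.79Y = 1571.22
0.21Y = 1571.22, so Y = 1571.22/0.21 = 7482

Y = 7482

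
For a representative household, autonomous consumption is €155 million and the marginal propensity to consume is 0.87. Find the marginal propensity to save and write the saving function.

MPS = 0.13; S = -155 + 0.13Y

MPS = 1 − MPC = 1 − 0.87 = 0.13
S = Y − C = -155 + 0.13Y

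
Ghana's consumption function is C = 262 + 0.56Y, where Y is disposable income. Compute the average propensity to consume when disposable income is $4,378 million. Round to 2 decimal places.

APC = 0.62

C = 262 + 0.56(4378) = 2713.68
APC = C/Y = 2713.68/4378 = 0.62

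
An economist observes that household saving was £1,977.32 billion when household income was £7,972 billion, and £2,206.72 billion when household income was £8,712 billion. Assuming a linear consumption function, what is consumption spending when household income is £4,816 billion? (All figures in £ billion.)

MPS = ΔS/ΔY = (2206.72 − 1977.32)/(8712 − 7972) = 229.4/740 = 0.31
MPC = 1 − MPS = 0.69
Autonomous saving = 1977.32 − 0.31(7972) = -494, so a = 494
C = 494 + 0.69(4816) = 494 + 3323.04 = 3817.04

C = 3817.04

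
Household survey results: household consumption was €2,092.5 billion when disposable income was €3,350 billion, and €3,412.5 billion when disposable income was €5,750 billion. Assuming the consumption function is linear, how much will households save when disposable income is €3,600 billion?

MPC = (3412.5 − 2092.5)/(5750 − 3350) = 1320/2400 = 0.55
a = 2092.5 − 0.55(3350) = 2092.5 − 1842.5 = 250
C = 250 + 0.55(3600) = 2230
S = 3600 − 2230 = 1370

S = 1370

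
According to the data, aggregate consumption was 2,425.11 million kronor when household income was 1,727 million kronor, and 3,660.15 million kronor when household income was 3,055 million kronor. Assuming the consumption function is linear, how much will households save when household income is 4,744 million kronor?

S = -486.92

MPC = (3660.15 − 2425.11)/(3055 − 1727) = 1235.04/1328 = 0.93
a = 2425.11 − 0.93(1727) = 2425.11 − 1606.11 = 819
C = 819 + 0.93(4744) = 5230.92
S = 4744 − 5230.92 = -486.92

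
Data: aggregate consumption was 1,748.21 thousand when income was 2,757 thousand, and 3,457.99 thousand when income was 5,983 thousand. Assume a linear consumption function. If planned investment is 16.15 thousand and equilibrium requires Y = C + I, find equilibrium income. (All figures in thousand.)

MPC = (3457.99 − 1748.21)/(5983 − 2757) = 1709.78/3226 = 0.53
a = 1748.21 − 0.53(2757) = 287
Equilibrium: Y = 287 + 0.53Y + 16.15
0.47Y = 303.15, so Y = 303.15/0.47 = 645

Y = 645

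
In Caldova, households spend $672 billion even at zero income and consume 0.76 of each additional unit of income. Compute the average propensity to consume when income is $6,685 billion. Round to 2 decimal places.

APC = 0.86

C = 672 + 0.76(6685) = 5752.6
APC = C/Y = 5752.6/6685 = 0.86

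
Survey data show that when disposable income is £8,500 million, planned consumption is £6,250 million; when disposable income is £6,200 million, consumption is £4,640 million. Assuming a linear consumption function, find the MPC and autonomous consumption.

MPC = ΔC/ΔY = (6250 − 4640)/(8500 − 6200) = 1610/2300 = 0.7
a = C − MPC·Y = 4640 − 0.7(6200) = 4640 − 4340 = 300

MPC = 0.7; a = 300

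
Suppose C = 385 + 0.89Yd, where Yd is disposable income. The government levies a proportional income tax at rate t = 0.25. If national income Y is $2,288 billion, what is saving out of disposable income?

S = -196.24

Yd = (1 − 0.25)(2288) = 0.75(2288) = 1716
C = 385 + 0.89(1716) = 385 + 1527.24 = 1912.24
S = Yd − C = 1716 − 1912.24 = -196.24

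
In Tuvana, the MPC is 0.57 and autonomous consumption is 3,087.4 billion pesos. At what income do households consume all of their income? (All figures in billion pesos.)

At break-even, C = Y: 3087.4 + 0.57Y = Y
0.43Y = 3087.4, so Y = 3087.4/0.43 = 7180

Y = 7180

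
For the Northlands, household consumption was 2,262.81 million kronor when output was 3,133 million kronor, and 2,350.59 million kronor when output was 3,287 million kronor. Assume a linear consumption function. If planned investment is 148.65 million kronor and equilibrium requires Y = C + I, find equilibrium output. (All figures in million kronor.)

Y = 1455

MPC = (2350.59 − 2262.81)/(3287 − 3133) = 87.78/154 = 0.57
a = 2262.81 − 0.57(3133) = 477
Equilibrium: Y = 477 + 0.57Y + 148.65
0.43Y = 625.65, so Y = 625.65/0.43 = 1455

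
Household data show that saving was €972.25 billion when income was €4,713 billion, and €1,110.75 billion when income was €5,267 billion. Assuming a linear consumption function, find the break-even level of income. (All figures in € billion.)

MPS = ΔS/ΔY = (1110.75 − 972.25)/(5267 − 4713) = 138.5/554 = 0.25
MPC = 1 − MPS = 0.75
From S(4713) = 972.25: −a + 0.25(4713) = 972.25, so a = 1178.25 − 972.25 = 206
Break-even (S = 0): Y = a/MPS = 206/0.25 = 824

Y = 824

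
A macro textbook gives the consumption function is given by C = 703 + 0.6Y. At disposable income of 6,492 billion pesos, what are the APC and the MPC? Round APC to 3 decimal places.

APC = 0.708; MPC = 0.6

MPC = 0.6 (the slope of the consumption function)
C = 703 + 0.6(6492) = 4598.2, so APC = 4598.2/6492 = 0.708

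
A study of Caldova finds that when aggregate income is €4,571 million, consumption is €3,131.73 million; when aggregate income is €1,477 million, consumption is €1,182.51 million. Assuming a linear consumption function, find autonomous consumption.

a = 252

MPC = ΔC/ΔY = (3131.73 − 1182.51)/(4571 − 1477) = 1949.22/3094 = 0.63
a = C − MPC·Y = 1182.51 − 0.63(1477) = 1182.51 − 930.51 = 252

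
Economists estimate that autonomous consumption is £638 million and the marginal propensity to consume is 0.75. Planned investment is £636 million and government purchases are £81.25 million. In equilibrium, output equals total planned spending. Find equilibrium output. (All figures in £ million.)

Y = 5421

Y = C + I + G = 638 + 0.75Y + 636 + 81.25
Y − 0.75Y = 1355.25
0.25Y = 1355.25, so Y = 1355.25/0.25 = 5421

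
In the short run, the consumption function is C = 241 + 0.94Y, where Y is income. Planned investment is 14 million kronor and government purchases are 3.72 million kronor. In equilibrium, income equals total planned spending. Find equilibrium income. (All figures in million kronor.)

Y = 4312

Y = C + I + G = 241 + 0.94Y + 14 + 3.72
Y − 0.94Y = 258.72
0.06Y = 258.72, so Y = 258.72/0.06 = 4312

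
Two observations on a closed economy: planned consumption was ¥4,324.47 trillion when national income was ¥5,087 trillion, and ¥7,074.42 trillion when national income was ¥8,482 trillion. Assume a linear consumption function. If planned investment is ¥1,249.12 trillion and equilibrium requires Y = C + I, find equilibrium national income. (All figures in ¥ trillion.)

Y = 7648

MPC = (7074.42 − 4324.47)/(8482 − 5087) = 2749.95/3395 = 0.81
a = 4324.47 − 0.81(5087) = 204
Equilibrium: Y = 204 + 0.81Y + 1249.12
0.19Y = 1453.12, so Y = 1453.12/0.19 = 7648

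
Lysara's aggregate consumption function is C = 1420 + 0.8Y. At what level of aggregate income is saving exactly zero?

Y = 7100

At break-even, C = Y: 1420 + 0.8Y = Y
0.2Y = 1420, so Y = 1420/0.2 = 7100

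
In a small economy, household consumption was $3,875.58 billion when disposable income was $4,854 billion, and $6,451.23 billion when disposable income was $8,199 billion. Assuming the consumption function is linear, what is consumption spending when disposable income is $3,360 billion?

C = 2725.2

MPC = (6451.23 − 3875.58)/(8199 − 4854) = 2575.65/3345 = 0.77
a = 3875.58 − 0.77(4854) = 3875.58 − 3737.58 = 138
C = 138 + 0.77(3360) = 138 + 2587.2 = 2725.2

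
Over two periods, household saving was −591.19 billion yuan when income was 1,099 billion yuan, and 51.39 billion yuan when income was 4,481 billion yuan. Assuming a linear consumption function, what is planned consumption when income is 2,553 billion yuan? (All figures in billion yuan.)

MPS = ΔS/ΔY = (51.39 − (-591.19))/(4481 − 1099) = 642.58/3382 = 0.19
MPC = 1 − MPS = 0.81
Autonomous saving = -591.19 − 0.19(1099) = -800, so a = 800
C = 800 + 0.81(2553) = 800 + 2067.93 = 2867.93

C = 2867.93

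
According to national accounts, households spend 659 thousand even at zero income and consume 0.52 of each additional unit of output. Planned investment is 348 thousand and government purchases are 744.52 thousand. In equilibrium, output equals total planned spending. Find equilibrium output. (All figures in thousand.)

Y = 3649

Y = C + I + G = 659 + 0.52Y + 348 + 744.52
Y − 0.52Y = 1751.52
0.48Y = 1751.52, so Y = 1751.52/0.48 = 3649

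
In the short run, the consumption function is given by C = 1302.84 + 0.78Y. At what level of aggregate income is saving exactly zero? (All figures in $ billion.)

Y = 5922

At break-even, C = Y: 1302.84 + 0.78Y = Y
0.22Y = 1302.84, so Y = 1302.84/0.22 = 5922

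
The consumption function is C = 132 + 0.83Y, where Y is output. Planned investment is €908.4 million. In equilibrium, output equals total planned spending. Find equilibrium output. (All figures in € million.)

Y = 6120

Y = C + I = 132 + 0.83Y + 908.4
Y − 0.83Y = 1040.4
0.17Y = 1040.4, so Y = 1040.4/0.17 = 6120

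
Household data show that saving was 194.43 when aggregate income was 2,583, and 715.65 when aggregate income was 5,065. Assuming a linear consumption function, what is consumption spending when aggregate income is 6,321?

C = 5341.59

MPS = ΔS/ΔY = (715.65 − 194.43)/(5065 − 2583) = 521.22/2482 = 0.21
MPC = 1 − MPS = 0.79
Autonomous saving = 194.43 − 0.21(2583) = -348, so a = 348
C = 348 + 0.79(6321) = 348 + 4993.59 = 5341.59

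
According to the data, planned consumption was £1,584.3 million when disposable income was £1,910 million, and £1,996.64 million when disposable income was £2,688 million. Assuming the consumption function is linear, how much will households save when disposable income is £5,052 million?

S = 1802.44

MPC = (1996.64 − 1584.3)/(2688 − 1910) = 412.34/778 = 0.53
a = 1584.3 − 0.53(1910) = 1584.3 − 1012.3 = 572
C = 572 + 0.53(5052) = 3249.56
S = 5052 − 3249.56 = 1802.44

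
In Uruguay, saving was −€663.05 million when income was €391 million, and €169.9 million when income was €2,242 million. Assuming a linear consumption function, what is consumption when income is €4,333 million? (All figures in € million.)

MPS = ΔS/ΔY = (169.9 − (-663.05))/(2242 − 391) = 832.95/1851 = 0.45
MPC = 1 − MPS = 0.55
Autonomous saving = -663.05 − 0.45(391) = -839, so a = 839
C = 839 + 0.55(4333) = 839 + 2383.15 = 3222.15

C = 3222.15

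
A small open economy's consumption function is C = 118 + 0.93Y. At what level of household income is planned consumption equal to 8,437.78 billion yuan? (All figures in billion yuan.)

118 + 0.93Y = 8437.78
0.93Y = 8319.78, so Y = 8319.78/0.93 = 8946

Y = 8946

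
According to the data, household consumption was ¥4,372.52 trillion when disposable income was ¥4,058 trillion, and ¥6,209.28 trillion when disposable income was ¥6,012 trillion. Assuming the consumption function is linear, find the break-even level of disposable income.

Y = 9300

MPC = (6209.28 − 4372.52)/(6012 − 4058) = 1836.76/1954 = 0.94
a = 4372.52 − 0.94(4058) = 4372.52 − 3814.52 = 558
Break-even: Y = a/(1−MPC) = 558/0.06 = 9300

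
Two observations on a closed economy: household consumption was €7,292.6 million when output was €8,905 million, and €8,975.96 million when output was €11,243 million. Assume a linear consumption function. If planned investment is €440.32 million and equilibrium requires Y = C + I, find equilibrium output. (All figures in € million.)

Y = 4719

MPC = (8975.96 − 7292.6)/(11243 − 8905) = 1683.36/2338 = 0.72
a = 7292.6 − 0.72(8905) = 881
Equilibrium: Y = 881 + 0.72Y + 440.32
0.28Y = 1321.32, so Y = 1321.32/0.28 = 4719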